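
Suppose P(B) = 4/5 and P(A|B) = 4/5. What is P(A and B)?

By definition, P(A|B) = P(A ∩ B) / P(B)
So P(A ∩ B) = P(A|B) × P(B)
= 4/5 × 4/5
= 16/25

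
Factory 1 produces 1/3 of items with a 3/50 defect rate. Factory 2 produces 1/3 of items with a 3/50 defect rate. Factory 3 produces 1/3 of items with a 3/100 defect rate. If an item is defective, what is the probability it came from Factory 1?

Using Bayes' theorem:
P(F1) = 1/3, P(D|F1) = 3/50
P(F2) = 1/3, P(D|F2) = 3/50
P(F3) = 1/3, P(D|F3) = 3/100
P(D) = P(D|F1)P(F1) + P(D|F2)P(F2) + P(D|F3)P(F3)
     = \frac{1}{20}
P(F1|D) = P(D|F1)P(F1) / P(D)
= \frac{2}{5}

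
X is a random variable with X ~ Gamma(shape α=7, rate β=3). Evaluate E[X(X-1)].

E[X(X-1)] = E[X² - X] = E[X²] - E[X]
E[X] = \frac{7}{3}
E[X²] = Var(X) + (E[X])² = \frac{7}{9} + (\frac{7}{3})² = \frac{56}{9}
E[X(X-1)] = \frac{56}{9} - \frac{7}{3} = \frac{35}{9}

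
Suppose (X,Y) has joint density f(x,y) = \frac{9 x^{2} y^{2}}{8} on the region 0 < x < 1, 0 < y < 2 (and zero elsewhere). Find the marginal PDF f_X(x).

f_X(x) = ∫_0^2 f(x,y) dy
= ∫_0^2 \frac{9 x^{2} y^{2}}{8} dy
= 3 x^{2} for 0 < x < 1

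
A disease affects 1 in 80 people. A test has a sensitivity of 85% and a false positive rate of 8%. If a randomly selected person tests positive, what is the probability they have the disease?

Let D = the rare event, + = positive/flagged.
P(D) = 1/80
P(+|D) = 85/100 = 17/20
P(+|D') = 8/100 = 2/25
P(+) = P(+|D)P(D) + P(+|D')P(D')
     = \frac{17}{20} × \frac{1}{80} + \frac{2}{25} × \frac{79}{80}
     = \frac{717}{8000}
P(D|+) = P(+|D)P(D)/P(+) = \frac{85}{717}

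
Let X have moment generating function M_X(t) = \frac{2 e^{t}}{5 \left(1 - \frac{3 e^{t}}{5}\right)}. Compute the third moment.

To find E[X^3], compute M^(3)(0):
M^(1)(t) = \frac{2 e^{t}}{5 \left(1 - \frac{3 e^{t}}{5}\right)} + \frac{6 e^{2 t}}{25 \left(1 - \frac{3 e^{t}}{5}\right)^{2}}
M^(2)(t) = \frac{2 e^{t}}{5 \left(1 - \frac{3 e^{t}}{5}\right)} + \frac{18 e^{2 t}}{25 \left(1 - \frac{3 e^{t}}{5}\right)^{2}} + \frac{36 e^{3 t}}{125 \left(1 - \frac{3 e^{t}}{5}\right)^{3}}
M^(3)(t) = \frac{2 e^{t}}{5 \left(1 - \frac{3 e^{t}}{5}\right)} + \frac{42 e^{2 t}}{25 \left(1 - \frac{3 e^{t}}{5}\right)^{2}} + \frac{216 e^{3 t}}{125 \left(1 - \frac{3 e^{t}}{5}\right)^{3}} + \frac{324 e^{4 t}}{625 \left(1 - \frac{3 e^{t}}{5}\right)^{4}}
M^(3)(0) = \frac{235}{4}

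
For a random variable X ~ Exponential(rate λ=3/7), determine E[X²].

Using the identity E[X²] = Var(X) + (E[X])²:
E[X] = \frac{7}{3}
Var(X) = \frac{49}{9}
E[X²] = \frac{49}{9} + (\frac{7}{3})²
= \frac{98}{9}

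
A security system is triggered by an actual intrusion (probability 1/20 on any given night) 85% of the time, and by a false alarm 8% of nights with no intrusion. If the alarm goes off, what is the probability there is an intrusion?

Let D = the rare event, + = positive/flagged.
P(D) = 1/20
P(+|D) = 85/100 = 17/20
P(+|D') = 8/100 = 2/25
P(+) = P(+|D)P(D) + P(+|D')P(D')
     = \frac{17}{20} × \frac{1}{20} + \frac{2}{25} × \frac{19}{20}
     = \frac{237}{2000}
P(D|+) = P(+|D)P(D)/P(+) = \frac{85}{237}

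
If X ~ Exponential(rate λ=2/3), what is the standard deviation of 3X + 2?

For X ~ Exponential(rate λ=2/3):
Var(X) = \frac{9}{4}
SD(X) = √(Var(X)) = √(\frac{9}{4}) = \frac{3}{2}
SD(3X + 2) = |3| × SD(X) = 3 × \frac{3}{2} = \frac{9}{2}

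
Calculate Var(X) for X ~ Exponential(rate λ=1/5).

For X ~ Exponential(rate λ=1/5):
Var(X) = 25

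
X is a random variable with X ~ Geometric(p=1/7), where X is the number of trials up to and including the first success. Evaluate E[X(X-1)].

E[X(X-1)] = E[X² - X] = E[X²] - E[X]
E[X] = 7
E[X²] = Var(X) + (E[X])² = 42 + (7)² = 91
E[X(X-1)] = 91 - 7 = 84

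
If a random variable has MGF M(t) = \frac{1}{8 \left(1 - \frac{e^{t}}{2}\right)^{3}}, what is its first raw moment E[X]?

To find E[X], compute M^(1)(0):
M^(1)(t) = \frac{3 e^{t}}{16 \left(1 - \frac{e^{t}}{2}\right)^{4}}
M^(1)(0) = 3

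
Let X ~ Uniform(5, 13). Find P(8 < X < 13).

P(8 < X < 13) = ∫_{8}^{13} f(x) dx
where f(x) = \frac{1}{8}
= \frac{5}{8}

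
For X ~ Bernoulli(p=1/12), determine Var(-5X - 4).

For X ~ Bernoulli(p=1/12):
Var(X) = \frac{11}{144}
Var(-5X - 4) = (-5)² × Var(X) = 25 × \frac{11}{144} = \frac{275}{144}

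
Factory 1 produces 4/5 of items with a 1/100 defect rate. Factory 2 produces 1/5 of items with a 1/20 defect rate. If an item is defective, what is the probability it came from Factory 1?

Using Bayes' theorem:
P(F1) = 4/5, P(D|F1) = 1/100
P(F2) = 1/5, P(D|F2) = 1/20
P(D) = P(D|F1)P(F1) + P(D|F2)P(F2)
     = \frac{9}{500}
P(F1|D) = P(D|F1)P(F1) / P(D)
= \frac{4}{9}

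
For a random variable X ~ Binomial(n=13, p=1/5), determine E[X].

For X ~ Binomial(n=13, p=1/5), the expected value is:
E[X] = \frac{13}{5}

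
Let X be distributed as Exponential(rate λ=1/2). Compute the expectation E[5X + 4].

For X ~ Exponential(rate λ=1/2):
E[X] = 2
E[5X + 4] = 5 × E[X] + 4 = 14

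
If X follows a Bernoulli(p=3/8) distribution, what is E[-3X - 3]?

For X ~ Bernoulli(p=3/8):
E[X] = \frac{3}{8}
E[-3X - 3] = -3 × E[X] - 3 = - \frac{33}{8}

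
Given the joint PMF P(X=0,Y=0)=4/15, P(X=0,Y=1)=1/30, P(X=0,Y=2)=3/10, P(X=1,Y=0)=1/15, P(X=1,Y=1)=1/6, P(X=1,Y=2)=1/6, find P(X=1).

P(X=1) = P(X=1,Y=0) + P(X=1,Y=1) + P(X=1,Y=2)
= 1/15 + 1/6 + 1/6
= 2/5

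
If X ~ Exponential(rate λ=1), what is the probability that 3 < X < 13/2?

P(3 < X < 13/2) = ∫_{3}^{13/2} f(x) dx
where f(x) = e^{- x}
= - \frac{1}{e^{\frac{13}{2}}} + e^{-3}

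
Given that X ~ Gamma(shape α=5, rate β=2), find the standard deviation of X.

For X ~ Gamma(shape α=5, rate β=2):
Var(X) = \frac{5}{4}
SD(X) = √(Var(X)) = √(\frac{5}{4}) = \frac{\sqrt{5}}{2}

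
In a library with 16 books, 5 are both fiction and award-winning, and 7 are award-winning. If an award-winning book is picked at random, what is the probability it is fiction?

P(A ∩ B) = 5/16
P(B) = 7/16
P(A|B) = P(A ∩ B) / P(B) = (5/16) / (7/16) = 5/7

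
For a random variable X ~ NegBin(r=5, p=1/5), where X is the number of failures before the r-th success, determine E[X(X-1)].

E[X(X-1)] = E[X² - X] = E[X²] - E[X]
E[X] = 20
E[X²] = Var(X) + (E[X])² = 100 + (20)² = 500
E[X(X-1)] = 500 - 20 = 480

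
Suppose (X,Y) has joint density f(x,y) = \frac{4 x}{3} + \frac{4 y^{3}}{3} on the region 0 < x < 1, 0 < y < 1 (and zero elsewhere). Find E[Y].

E[Y] = ∫_0^1 ∫_0^1 y × f(x,y) dx dy
= \frac{3}{5}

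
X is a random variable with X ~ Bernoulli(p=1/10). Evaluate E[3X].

For X ~ Bernoulli(p=1/10):
E[X] = \frac{1}{10}
E[3X] = 3 × E[X] + 0 = \frac{3}{10}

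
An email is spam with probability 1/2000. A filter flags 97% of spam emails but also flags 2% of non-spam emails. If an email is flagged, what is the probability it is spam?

Let D = the rare event, + = positive/flagged.
P(D) = 1/2000
P(+|D) = 97/100
P(+|D') = 2/100 = 1/50
P(+) = P(+|D)P(D) + P(+|D')P(D')
     = \frac{97}{100} × \frac{1}{2000} + \frac{1}{50} × \frac{1999}{2000}
     = \frac{819}{40000}
P(D|+) = P(+|D)P(D)/P(+) = \frac{97}{4095}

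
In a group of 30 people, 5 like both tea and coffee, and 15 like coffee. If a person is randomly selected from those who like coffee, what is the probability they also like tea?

P(A ∩ B) = 5/30 = 1/6
P(B) = 15/30 = 1/2
P(A|B) = P(A ∩ B) / P(B) = (1/6) / (1/2) = 1/3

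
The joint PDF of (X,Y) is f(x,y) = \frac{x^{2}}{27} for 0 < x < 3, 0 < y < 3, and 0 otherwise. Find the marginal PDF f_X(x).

f_X(x) = ∫_0^3 f(x,y) dy
= ∫_0^3 \frac{x^{2}}{27} dy
= \frac{x^{2}}{9} for 0 < x < 3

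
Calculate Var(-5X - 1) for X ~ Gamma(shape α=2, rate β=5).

For X ~ Gamma(shape α=2, rate β=5):
Var(X) = \frac{2}{25}
Var(-5X - 1) = (-5)² × Var(X) = 25 × \frac{2}{25} = 2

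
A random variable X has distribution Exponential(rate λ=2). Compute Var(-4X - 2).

For X ~ Exponential(rate λ=2):
Var(X) = \frac{1}{4}
Var(-4X - 2) = (-4)² × Var(X) = 16 × \frac{1}{4} = 4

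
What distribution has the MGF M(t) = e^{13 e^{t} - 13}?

The MGF M(t) = e^{13 e^{t} - 13} is the standard form for the Poisson distribution.
Comparing with the known MGF formula identifies: Poisson(λ=13)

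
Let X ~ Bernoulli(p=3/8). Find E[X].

For X ~ Bernoulli(p=3/8), the expected value is:
E[X] = \frac{3}{8}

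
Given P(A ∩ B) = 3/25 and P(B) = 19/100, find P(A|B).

P(A|B) = P(A ∩ B) / P(B)
= (3/25) / (19/100)
= 12/19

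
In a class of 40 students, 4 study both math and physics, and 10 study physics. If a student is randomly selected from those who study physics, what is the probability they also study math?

P(A ∩ B) = 4/40 = 1/10
P(B) = 10/40 = 1/4
P(A|B) = P(A ∩ B) / P(B) = (1/10) / (1/4) = 2/5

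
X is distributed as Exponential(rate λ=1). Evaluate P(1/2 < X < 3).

P(1/2 < X < 3) = ∫_{1/2}^{3} f(x) dx
where f(x) = e^{- x}
= - \frac{1}{e^{3}} + e^{- \frac{1}{2}}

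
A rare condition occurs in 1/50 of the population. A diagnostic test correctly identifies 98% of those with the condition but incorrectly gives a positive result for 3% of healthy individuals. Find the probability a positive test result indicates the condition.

Let D = the rare event, + = positive/flagged.
P(D) = 1/50
P(+|D) = 98/100 = 49/50
P(+|D') = 3/100
P(+) = P(+|D)P(D) + P(+|D')P(D')
     = \frac{49}{50} × \frac{1}{50} + \frac{3}{100} × \frac{49}{50}
     = \frac{49}{1000}
P(D|+) = P(+|D)P(D)/P(+) = \frac{2}{5}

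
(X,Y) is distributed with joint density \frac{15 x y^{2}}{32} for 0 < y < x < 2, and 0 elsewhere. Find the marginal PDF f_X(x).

f_X(x) = ∫_0^x \frac{15 x y^{2}}{32} dy = \frac{5 x^{4}}{32}
for 0 < x < 2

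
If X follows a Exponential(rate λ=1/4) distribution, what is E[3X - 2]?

For X ~ Exponential(rate λ=1/4):
E[X] = 4
E[3X - 2] = 3 × E[X] - 2 = 10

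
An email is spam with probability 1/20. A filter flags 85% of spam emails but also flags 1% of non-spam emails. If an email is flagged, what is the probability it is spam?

Let D = the rare event, + = positive/flagged.
P(D) = 1/20
P(+|D) = 85/100 = 17/20
P(+|D') = 1/100
P(+) = P(+|D)P(D) + P(+|D')P(D')
     = \frac{17}{20} × \frac{1}{20} + \frac{1}{100} × \frac{19}{20}
     = \frac{13}{250}
P(D|+) = P(+|D)P(D)/P(+) = \frac{85}{104}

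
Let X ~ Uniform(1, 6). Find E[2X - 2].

For X ~ Uniform(1, 6):
E[X] = \frac{7}{2}
E[2X - 2] = 2 × E[X] - 2 = 5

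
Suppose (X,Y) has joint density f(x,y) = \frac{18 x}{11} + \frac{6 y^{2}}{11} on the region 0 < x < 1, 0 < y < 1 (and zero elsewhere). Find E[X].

E[X] = ∫_0^1 ∫_0^1 x × f(x,y) dy dx
= ∫_0^1 ∫_0^1 x × (\frac{18 x}{11} + \frac{6 y^{2}}{11}) dy dx
= \frac{7}{11}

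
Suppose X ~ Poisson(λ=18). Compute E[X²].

Using the identity E[X²] = Var(X) + (E[X])²:
E[X] = 18
Var(X) = 18
E[X²] = 18 + (18)²
= 342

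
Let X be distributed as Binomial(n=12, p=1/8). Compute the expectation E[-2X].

For X ~ Binomial(n=12, p=1/8):
E[X] = \frac{3}{2}
E[-2X] = -2 × E[X] + 0 = -3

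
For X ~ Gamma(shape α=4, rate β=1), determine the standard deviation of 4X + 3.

For X ~ Gamma(shape α=4, rate β=1):
Var(X) = 4
SD(X) = √(Var(X)) = √(4) = 2
SD(4X + 3) = |4| × SD(X) = 4 × 2 = 8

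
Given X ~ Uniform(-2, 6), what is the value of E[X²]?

Using the identity E[X²] = Var(X) + (E[X])²:
E[X] = 2
Var(X) = \frac{16}{3}
E[X²] = \frac{16}{3} + (2)²
= \frac{28}{3}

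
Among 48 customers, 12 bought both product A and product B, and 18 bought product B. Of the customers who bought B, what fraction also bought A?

P(A ∩ B) = 12/48 = 1/4
P(B) = 18/48 = 3/8
P(A|B) = P(A ∩ B) / P(B) = (1/4) / (3/8) = 2/3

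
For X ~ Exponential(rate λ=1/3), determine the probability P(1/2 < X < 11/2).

P(1/2 < X < 11/2) = ∫_{1/2}^{11/2} f(x) dx
where f(x) = \frac{e^{- \frac{x}{3}}}{3}
= - \frac{1 - e^{\frac{5}{3}}}{e^{\frac{11}{6}}}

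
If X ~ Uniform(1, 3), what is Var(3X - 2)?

For X ~ Uniform(1, 3):
Var(X) = \frac{1}{3}
Var(3X - 2) = (3)² × Var(X) = 9 × \frac{1}{3} = 3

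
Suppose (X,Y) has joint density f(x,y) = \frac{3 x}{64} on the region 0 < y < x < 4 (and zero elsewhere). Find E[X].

f_X(x) = ∫_0^x \frac{3 x}{64} dy = \frac{3 x^{2}}{64}
E[X] = ∫_0^4 x × (\frac{3 x^{2}}{64}) dx = 3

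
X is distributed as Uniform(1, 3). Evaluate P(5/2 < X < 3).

P(5/2 < X < 3) = ∫_{5/2}^{3} f(x) dx
where f(x) = \frac{1}{2}
= \frac{1}{4}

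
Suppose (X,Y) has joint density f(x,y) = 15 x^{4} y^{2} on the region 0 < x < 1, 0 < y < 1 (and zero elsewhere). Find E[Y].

E[Y] = ∫_0^1 ∫_0^1 y × f(x,y) dx dy
= \frac{3}{4}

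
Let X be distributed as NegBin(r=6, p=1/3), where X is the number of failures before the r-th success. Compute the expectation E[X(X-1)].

E[X(X-1)] = E[X² - X] = E[X²] - E[X]
E[X] = 12
E[X²] = Var(X) + (E[X])² = 36 + (12)² = 180
E[X(X-1)] = 180 - 12 = 168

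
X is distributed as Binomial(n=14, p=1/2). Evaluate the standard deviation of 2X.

For X ~ Binomial(n=14, p=1/2):
Var(X) = \frac{7}{2}
SD(X) = √(Var(X)) = √(\frac{7}{2}) = \frac{\sqrt{14}}{2}
SD(2X) = |2| × SD(X) = 2 × \frac{\sqrt{14}}{2} = \sqrt{14}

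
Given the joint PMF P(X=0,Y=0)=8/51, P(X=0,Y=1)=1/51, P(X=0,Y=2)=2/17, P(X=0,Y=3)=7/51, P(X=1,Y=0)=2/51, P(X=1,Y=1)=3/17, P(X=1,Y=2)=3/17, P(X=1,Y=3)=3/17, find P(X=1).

P(X=1) = P(X=1,Y=0) + P(X=1,Y=1) + P(X=1,Y=2) + P(X=1,Y=3)
= 2/51 + 3/17 + 3/17 + 3/17
= 29/51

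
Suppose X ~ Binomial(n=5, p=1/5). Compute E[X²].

Using the identity E[X²] = Var(X) + (E[X])²:
E[X] = 1
Var(X) = \frac{4}{5}
E[X²] = \frac{4}{5} + (1)²
= \frac{9}{5}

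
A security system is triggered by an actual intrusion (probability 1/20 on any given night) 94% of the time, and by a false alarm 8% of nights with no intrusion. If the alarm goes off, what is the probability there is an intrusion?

Let D = the rare event, + = positive/flagged.
P(D) = 1/20
P(+|D) = 94/100 = 47/50
P(+|D') = 8/100 = 2/25
P(+) = P(+|D)P(D) + P(+|D')P(D')
     = \frac{47}{50} × \frac{1}{20} + \frac{2}{25} × \frac{19}{20}
     = \frac{123}{1000}
P(D|+) = P(+|D)P(D)/P(+) = \frac{47}{123}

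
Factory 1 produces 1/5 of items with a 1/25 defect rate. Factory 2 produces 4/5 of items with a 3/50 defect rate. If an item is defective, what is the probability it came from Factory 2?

Using Bayes' theorem:
P(F1) = 1/5, P(D|F1) = 1/25
P(F2) = 4/5, P(D|F2) = 3/50
P(D) = P(D|F1)P(F1) + P(D|F2)P(F2)
     = \frac{7}{125}
P(F2|D) = P(D|F2)P(F2) / P(D)
= \frac{6}{7}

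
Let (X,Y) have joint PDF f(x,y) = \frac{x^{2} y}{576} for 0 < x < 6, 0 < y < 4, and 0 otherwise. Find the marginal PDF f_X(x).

f_X(x) = ∫_0^4 f(x,y) dy
= ∫_0^4 \frac{x^{2} y}{576} dy
= \frac{x^{2}}{72} for 0 < x < 6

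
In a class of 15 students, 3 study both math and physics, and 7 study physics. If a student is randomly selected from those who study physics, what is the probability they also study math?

P(A ∩ B) = 3/15 = 1/5
P(B) = 7/15
P(A|B) = P(A ∩ B) / P(B) = (1/5) / (7/15) = 3/7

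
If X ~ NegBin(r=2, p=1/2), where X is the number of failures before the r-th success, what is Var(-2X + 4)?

For X ~ NegBin(r=2, p=1/2), where X is the number of failures before the r-th success:
Var(X) = 4
Var(-2X + 4) = (-2)² × Var(X) = 4 × 4 = 16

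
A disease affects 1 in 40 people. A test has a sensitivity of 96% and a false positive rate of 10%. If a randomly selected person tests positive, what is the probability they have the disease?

Let D = the rare event, + = positive/flagged.
P(D) = 1/40
P(+|D) = 96/100 = 24/25
P(+|D') = 10/100 = 1/10
P(+) = P(+|D)P(D) + P(+|D')P(D')
     = \frac{24}{25} × \frac{1}{40} + \frac{1}{10} × \frac{39}{40}
     = \frac{243}{2000}
P(D|+) = P(+|D)P(D)/P(+) = \frac{16}{81}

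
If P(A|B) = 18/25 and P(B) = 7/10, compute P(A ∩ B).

By definition, P(A|B) = P(A ∩ B) / P(B)
So P(A ∩ B) = P(A|B) × P(B)
= 18/25 × 7/10
= 63/125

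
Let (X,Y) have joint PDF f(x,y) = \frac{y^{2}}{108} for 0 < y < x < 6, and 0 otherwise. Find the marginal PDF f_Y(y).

f_Y(y) = ∫_y^6 \frac{y^{2}}{108} dx = \frac{y^{2} \left(6 - y\right)}{108}
for 0 < y < 6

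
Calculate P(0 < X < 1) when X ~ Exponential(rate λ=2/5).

P(0 < X < 1) = ∫_{0}^{1} f(x) dx
where f(x) = \frac{2 e^{- \frac{2 x}{5}}}{5}
= 1 - e^{- \frac{2}{5}}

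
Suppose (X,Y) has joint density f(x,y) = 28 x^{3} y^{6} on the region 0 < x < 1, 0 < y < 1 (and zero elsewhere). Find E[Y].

E[Y] = ∫_0^1 ∫_0^1 y × f(x,y) dx dy
= \frac{7}{8}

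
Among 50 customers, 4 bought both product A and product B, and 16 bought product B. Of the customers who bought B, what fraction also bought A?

P(A ∩ B) = 4/50 = 2/25
P(B) = 16/50 = 8/25
P(A|B) = P(A ∩ B) / P(B) = (2/25) / (8/25) = 1/4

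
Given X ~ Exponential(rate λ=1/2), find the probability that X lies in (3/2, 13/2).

P(3/2 < X < 13/2) = ∫_{3/2}^{13/2} f(x) dx
where f(x) = \frac{e^{- \frac{x}{2}}}{2}
= - \frac{1 - e^{\frac{5}{2}}}{e^{\frac{13}{4}}}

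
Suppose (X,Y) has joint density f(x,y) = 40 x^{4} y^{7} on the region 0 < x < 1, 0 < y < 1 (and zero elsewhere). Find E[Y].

E[Y] = ∫_0^1 ∫_0^1 y × f(x,y) dx dy
= \frac{8}{9}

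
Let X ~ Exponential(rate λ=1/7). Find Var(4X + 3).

For X ~ Exponential(rate λ=1/7):
Var(X) = 49
Var(4X + 3) = (4)² × Var(X) = 16 × 49 = 784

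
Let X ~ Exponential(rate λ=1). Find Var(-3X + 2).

For X ~ Exponential(rate λ=1):
Var(X) = 1
Var(-3X + 2) = (-3)² × Var(X) = 9 × 1 = 9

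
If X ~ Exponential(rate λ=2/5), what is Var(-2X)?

For X ~ Exponential(rate λ=2/5):
Var(X) = \frac{25}{4}
Var(-2X) = (-2)² × Var(X) = 4 × \frac{25}{4} = 25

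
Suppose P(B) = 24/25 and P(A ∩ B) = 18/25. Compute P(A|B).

P(A|B) = P(A ∩ B) / P(B)
= (18/25) / (24/25)
= 3/4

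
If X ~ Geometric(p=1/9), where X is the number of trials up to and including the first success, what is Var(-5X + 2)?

For X ~ Geometric(p=1/9), where X is the number of trials up to and including the first success:
Var(X) = 72
Var(-5X + 2) = (-5)² × Var(X) = 25 × 72 = 1800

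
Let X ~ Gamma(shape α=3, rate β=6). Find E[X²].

Using the identity E[X²] = Var(X) + (E[X])²:
E[X] = \frac{1}{2}
Var(X) = \frac{1}{12}
E[X²] = \frac{1}{12} + (\frac{1}{2})²
= \frac{1}{3}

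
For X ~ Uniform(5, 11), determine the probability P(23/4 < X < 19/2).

P(23/4 < X < 19/2) = ∫_{23/4}^{19/2} f(x) dx
where f(x) = \frac{1}{6}
= \frac{5}{8}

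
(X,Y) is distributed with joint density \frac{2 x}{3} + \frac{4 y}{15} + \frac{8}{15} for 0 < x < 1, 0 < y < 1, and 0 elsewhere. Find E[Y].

E[Y] = ∫_0^1 ∫_0^1 y × f(x,y) dx dy
= \frac{47}{90}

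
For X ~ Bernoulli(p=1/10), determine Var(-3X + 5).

For X ~ Bernoulli(p=1/10):
Var(X) = \frac{9}{100}
Var(-3X + 5) = (-3)² × Var(X) = 9 × \frac{9}{100} = \frac{81}{100}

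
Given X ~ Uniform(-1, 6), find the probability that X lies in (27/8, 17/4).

P(27/8 < X < 17/4) = ∫_{27/8}^{17/4} f(x) dx
where f(x) = \frac{1}{7}
= \frac{1}{8}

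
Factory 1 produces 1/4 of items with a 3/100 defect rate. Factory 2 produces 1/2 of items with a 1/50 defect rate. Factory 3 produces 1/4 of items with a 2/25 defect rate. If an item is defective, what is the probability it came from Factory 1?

Using Bayes' theorem:
P(F1) = 1/4, P(D|F1) = 3/100
P(F2) = 1/2, P(D|F2) = 1/50
P(F3) = 1/4, P(D|F3) = 2/25
P(D) = P(D|F1)P(F1) + P(D|F2)P(F2) + P(D|F3)P(F3)
     = \frac{3}{80}
P(F1|D) = P(D|F1)P(F1) / P(D)
= \frac{1}{5}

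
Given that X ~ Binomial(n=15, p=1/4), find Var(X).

For X ~ Binomial(n=15, p=1/4):
Var(X) = \frac{45}{16}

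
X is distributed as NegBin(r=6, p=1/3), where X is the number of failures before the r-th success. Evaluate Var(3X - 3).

For X ~ NegBin(r=6, p=1/3), where X is the number of failures before the r-th success:
Var(X) = 36
Var(3X - 3) = (3)² × Var(X) = 9 × 36 = 324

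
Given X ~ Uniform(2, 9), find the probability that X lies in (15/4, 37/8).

P(15/4 < X < 37/8) = ∫_{15/4}^{37/8} f(x) dx
where f(x) = \frac{1}{7}
= \frac{1}{8}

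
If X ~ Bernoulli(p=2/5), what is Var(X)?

For X ~ Bernoulli(p=2/5):
Var(X) = \frac{6}{25}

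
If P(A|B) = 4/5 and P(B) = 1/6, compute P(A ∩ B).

By definition, P(A|B) = P(A ∩ B) / P(B)
So P(A ∩ B) = P(A|B) × P(B)
= 4/5 × 1/6
= 2/15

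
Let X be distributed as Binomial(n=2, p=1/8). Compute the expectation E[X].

For X ~ Binomial(n=2, p=1/8), the expected value is:
E[X] = \frac{1}{4}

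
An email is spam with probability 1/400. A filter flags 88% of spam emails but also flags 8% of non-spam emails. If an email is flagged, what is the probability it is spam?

Let D = the rare event, + = positive/flagged.
P(D) = 1/400
P(+|D) = 88/100 = 22/25
P(+|D') = 8/100 = 2/25
P(+) = P(+|D)P(D) + P(+|D')P(D')
     = \frac{22}{25} × \frac{1}{400} + \frac{2}{25} × \frac{399}{400}
     = \frac{41}{500}
P(D|+) = P(+|D)P(D)/P(+) = \frac{11}{410}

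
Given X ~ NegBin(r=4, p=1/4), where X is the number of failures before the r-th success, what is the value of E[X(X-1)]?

E[X(X-1)] = E[X² - X] = E[X²] - E[X]
E[X] = 12
E[X²] = Var(X) + (E[X])² = 48 + (12)² = 192
E[X(X-1)] = 192 - 12 = 180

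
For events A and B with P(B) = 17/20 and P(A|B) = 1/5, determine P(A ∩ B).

By definition, P(A|B) = P(A ∩ B) / P(B)
So P(A ∩ B) = P(A|B) × P(B)
= 1/5 × 17/20
= 17/100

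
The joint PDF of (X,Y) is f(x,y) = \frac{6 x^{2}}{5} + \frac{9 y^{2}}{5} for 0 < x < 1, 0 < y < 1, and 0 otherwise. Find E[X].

E[X] = ∫_0^1 ∫_0^1 x × f(x,y) dy dx
= ∫_0^1 ∫_0^1 x × (\frac{6 x^{2}}{5} + \frac{9 y^{2}}{5}) dy dx
= \frac{3}{5}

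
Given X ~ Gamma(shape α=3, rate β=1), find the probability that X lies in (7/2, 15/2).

P(7/2 < X < 15/2) = ∫_{7/2}^{15/2} f(x) dx
where f(x) = \frac{x^{2} e^{- x}}{2}
= \frac{-293 + 85 e^{4}}{8 e^{\frac{15}{2}}}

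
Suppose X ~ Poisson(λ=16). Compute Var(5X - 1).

For X ~ Poisson(λ=16):
Var(X) = 16
Var(5X - 1) = (5)² × Var(X) = 25 × 16 = 400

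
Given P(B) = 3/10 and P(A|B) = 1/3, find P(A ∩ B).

By definition, P(A|B) = P(A ∩ B) / P(B)
So P(A ∩ B) = P(A|B) × P(B)
= 1/3 × 3/10
= 1/10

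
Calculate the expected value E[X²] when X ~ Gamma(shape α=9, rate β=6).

Using the identity E[X²] = Var(X) + (E[X])²:
E[X] = \frac{3}{2}
Var(X) = \frac{1}{4}
E[X²] = \frac{1}{4} + (\frac{3}{2})²
= \frac{5}{2}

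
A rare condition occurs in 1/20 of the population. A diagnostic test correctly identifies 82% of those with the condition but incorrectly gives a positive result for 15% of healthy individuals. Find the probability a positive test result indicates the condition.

Let D = the rare event, + = positive/flagged.
P(D) = 1/20
P(+|D) = 82/100 = 41/50
P(+|D') = 15/100 = 3/20
P(+) = P(+|D)P(D) + P(+|D')P(D')
     = \frac{41}{50} × \frac{1}{20} + \frac{3}{20} × \frac{19}{20}
     = \frac{367}{2000}
P(D|+) = P(+|D)P(D)/P(+) = \frac{82}{367}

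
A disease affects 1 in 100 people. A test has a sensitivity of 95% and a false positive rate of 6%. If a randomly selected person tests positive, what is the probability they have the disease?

Let D = the rare event, + = positive/flagged.
P(D) = 1/100
P(+|D) = 95/100 = 19/20
P(+|D') = 6/100 = 3/50
P(+) = P(+|D)P(D) + P(+|D')P(D')
     = \frac{19}{20} × \frac{1}{100} + \frac{3}{50} × \frac{99}{100}
     = \frac{689}{10000}
P(D|+) = P(+|D)P(D)/P(+) = \frac{95}{689}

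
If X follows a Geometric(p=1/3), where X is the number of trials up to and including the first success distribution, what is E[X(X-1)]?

E[X(X-1)] = E[X² - X] = E[X²] - E[X]
E[X] = 3
E[X²] = Var(X) + (E[X])² = 6 + (3)² = 15
E[X(X-1)] = 15 - 3 = 12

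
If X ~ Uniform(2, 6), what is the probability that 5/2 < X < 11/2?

P(5/2 < X < 11/2) = ∫_{5/2}^{11/2} f(x) dx
where f(x) = \frac{1}{4}
= \frac{3}{4}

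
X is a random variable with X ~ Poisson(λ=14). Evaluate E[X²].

Using the identity E[X²] = Var(X) + (E[X])²:
E[X] = 14
Var(X) = 14
E[X²] = 14 + (14)²
= 210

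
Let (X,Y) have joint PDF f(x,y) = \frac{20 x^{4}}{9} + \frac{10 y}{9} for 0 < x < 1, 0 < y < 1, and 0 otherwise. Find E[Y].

E[Y] = ∫_0^1 ∫_0^1 y × f(x,y) dx dy
= \frac{16}{27}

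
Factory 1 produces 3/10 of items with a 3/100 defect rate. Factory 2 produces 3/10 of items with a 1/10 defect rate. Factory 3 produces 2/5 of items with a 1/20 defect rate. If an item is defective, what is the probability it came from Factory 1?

Using Bayes' theorem:
P(F1) = 3/10, P(D|F1) = 3/100
P(F2) = 3/10, P(D|F2) = 1/10
P(F3) = 2/5, P(D|F3) = 1/20
P(D) = P(D|F1)P(F1) + P(D|F2)P(F2) + P(D|F3)P(F3)
     = \frac{59}{1000}
P(F1|D) = P(D|F1)P(F1) / P(D)
= \frac{9}{59}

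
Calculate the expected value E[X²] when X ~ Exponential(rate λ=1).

Using the identity E[X²] = Var(X) + (E[X])²:
E[X] = 1
Var(X) = 1
E[X²] = 1 + (1)²
= 2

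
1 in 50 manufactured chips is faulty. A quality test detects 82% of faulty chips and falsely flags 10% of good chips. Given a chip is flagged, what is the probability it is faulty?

Let D = the rare event, + = positive/flagged.
P(D) = 1/50
P(+|D) = 82/100 = 41/50
P(+|D') = 10/100 = 1/10
P(+) = P(+|D)P(D) + P(+|D')P(D')
     = \frac{41}{50} × \frac{1}{50} + \frac{1}{10} × \frac{49}{50}
     = \frac{143}{1250}
P(D|+) = P(+|D)P(D)/P(+) = \frac{41}{286}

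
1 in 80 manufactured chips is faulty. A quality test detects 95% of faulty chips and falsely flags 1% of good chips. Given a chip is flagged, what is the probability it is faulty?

Let D = the rare event, + = positive/flagged.
P(D) = 1/80
P(+|D) = 95/100 = 19/20
P(+|D') = 1/100
P(+) = P(+|D)P(D) + P(+|D')P(D')
     = \frac{19}{20} × \frac{1}{80} + \frac{1}{100} × \frac{79}{80}
     = \frac{87}{4000}
P(D|+) = P(+|D)P(D)/P(+) = \frac{95}{174}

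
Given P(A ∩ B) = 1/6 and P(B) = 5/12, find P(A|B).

P(A|B) = P(A ∩ B) / P(B)
= (1/6) / (5/12)
= 2/5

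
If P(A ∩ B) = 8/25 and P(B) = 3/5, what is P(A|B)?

P(A|B) = P(A ∩ B) / P(B)
= (8/25) / (3/5)
= 8/15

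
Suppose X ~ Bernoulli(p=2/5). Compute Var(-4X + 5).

For X ~ Bernoulli(p=2/5):
Var(X) = \frac{6}{25}
Var(-4X + 5) = (-4)² × Var(X) = 16 × \frac{6}{25} = \frac{96}{25}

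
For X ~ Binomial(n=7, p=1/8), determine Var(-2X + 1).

For X ~ Binomial(n=7, p=1/8):
Var(X) = \frac{49}{64}
Var(-2X + 1) = (-2)² × Var(X) = 4 × \frac{49}{64} = \frac{49}{16}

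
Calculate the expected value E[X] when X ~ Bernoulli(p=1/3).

For X ~ Bernoulli(p=1/3), the expected value is:
E[X] = \frac{1}{3}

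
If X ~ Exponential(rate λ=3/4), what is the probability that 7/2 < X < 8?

P(7/2 < X < 8) = ∫_{7/2}^{8} f(x) dx
where f(x) = \frac{3 e^{- \frac{3 x}{4}}}{4}
= - \frac{1}{e^{6}} + e^{- \frac{21}{8}}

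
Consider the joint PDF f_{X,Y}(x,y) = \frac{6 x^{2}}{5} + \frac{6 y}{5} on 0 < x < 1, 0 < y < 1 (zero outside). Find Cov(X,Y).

E[XY] = ∫∫ xy × f(x,y) dx dy = \frac{7}{20}
E[X] = \frac{3}{5}
E[Y] = \frac{3}{5}
Cov(X,Y) = E[XY] - E[X]E[Y] = - \frac{1}{100}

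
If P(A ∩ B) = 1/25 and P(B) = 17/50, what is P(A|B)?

P(A|B) = P(A ∩ B) / P(B)
= (1/25) / (17/50)
= 2/17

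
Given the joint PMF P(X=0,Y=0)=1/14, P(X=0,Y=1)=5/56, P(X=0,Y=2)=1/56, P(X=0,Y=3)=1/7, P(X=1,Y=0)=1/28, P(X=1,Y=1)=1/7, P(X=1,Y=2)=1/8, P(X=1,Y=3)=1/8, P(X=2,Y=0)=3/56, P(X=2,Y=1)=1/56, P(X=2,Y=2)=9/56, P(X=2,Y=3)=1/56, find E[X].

First find marginal of X:
P(X=0) = 9/28
P(X=1) = 3/7
P(X=2) = 1/4
E[X] = 0 × 9/28 + 1 × 3/7 + 2 × 1/4 = 13/14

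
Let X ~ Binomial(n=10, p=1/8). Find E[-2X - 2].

For X ~ Binomial(n=10, p=1/8):
E[X] = \frac{5}{4}
E[-2X - 2] = -2 × E[X] - 2 = - \frac{9}{2}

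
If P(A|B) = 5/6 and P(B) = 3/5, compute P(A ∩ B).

By definition, P(A|B) = P(A ∩ B) / P(B)
So P(A ∩ B) = P(A|B) × P(B)
= 5/6 × 3/5
= 1/2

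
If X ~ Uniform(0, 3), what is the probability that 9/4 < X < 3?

P(9/4 < X < 3) = ∫_{9/4}^{3} f(x) dx
where f(x) = \frac{1}{3}
= \frac{1}{4}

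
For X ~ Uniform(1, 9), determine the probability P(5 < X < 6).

P(5 < X < 6) = ∫_{5}^{6} f(x) dx
where f(x) = \frac{1}{8}
= \frac{1}{8}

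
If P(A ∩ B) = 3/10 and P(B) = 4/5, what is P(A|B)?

P(A|B) = P(A ∩ B) / P(B)
= (3/10) / (4/5)
= 3/8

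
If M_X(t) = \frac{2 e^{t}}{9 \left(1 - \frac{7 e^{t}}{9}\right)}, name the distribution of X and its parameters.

The MGF M(t) = \frac{2 e^{t}}{9 \left(1 - \frac{7 e^{t}}{9}\right)} is the standard form for the Geometric distribution.
Comparing with the known MGF formula identifies: Geometric(p=2/9), X = trial number of first success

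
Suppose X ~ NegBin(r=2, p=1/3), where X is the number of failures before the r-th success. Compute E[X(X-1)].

E[X(X-1)] = E[X² - X] = E[X²] - E[X]
E[X] = 4
E[X²] = Var(X) + (E[X])² = 12 + (4)² = 28
E[X(X-1)] = 28 - 4 = 24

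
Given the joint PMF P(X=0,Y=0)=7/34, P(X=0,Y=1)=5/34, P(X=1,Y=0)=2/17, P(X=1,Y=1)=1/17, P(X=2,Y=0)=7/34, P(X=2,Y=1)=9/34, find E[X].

First find marginal of X:
P(X=0) = 6/17
P(X=1) = 3/17
P(X=2) = 8/17
E[X] = 0 × 6/17 + 1 × 3/17 + 2 × 8/17 = 19/17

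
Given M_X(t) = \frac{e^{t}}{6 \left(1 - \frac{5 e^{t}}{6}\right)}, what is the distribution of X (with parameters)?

The MGF M(t) = \frac{e^{t}}{6 \left(1 - \frac{5 e^{t}}{6}\right)} is the standard form for the Geometric distribution.
Comparing with the known MGF formula identifies: Geometric(p=1/6), X = trial number of first success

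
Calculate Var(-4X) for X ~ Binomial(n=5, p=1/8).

For X ~ Binomial(n=5, p=1/8):
Var(X) = \frac{35}{64}
Var(-4X) = (-4)² × Var(X) = 16 × \frac{35}{64} = \frac{35}{4}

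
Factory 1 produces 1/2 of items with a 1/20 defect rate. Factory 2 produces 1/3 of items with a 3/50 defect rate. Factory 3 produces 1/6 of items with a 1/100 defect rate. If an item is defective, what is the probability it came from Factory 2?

Using Bayes' theorem:
P(F1) = 1/2, P(D|F1) = 1/20
P(F2) = 1/3, P(D|F2) = 3/50
P(F3) = 1/6, P(D|F3) = 1/100
P(D) = P(D|F1)P(F1) + P(D|F2)P(F2) + P(D|F3)P(F3)
     = \frac{7}{150}
P(F2|D) = P(D|F2)P(F2) / P(D)
= \frac{3}{7}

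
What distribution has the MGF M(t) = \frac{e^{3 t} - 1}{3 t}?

The MGF M(t) = \frac{e^{3 t} - 1}{3 t} is the standard form for the Uniform distribution.
Comparing with the known MGF formula identifies: Uniform(0, 3)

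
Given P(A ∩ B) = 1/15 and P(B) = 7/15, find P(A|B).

P(A|B) = P(A ∩ B) / P(B)
= (1/15) / (7/15)
= 1/7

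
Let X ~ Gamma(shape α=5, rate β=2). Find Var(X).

For X ~ Gamma(shape α=5, rate β=2):
Var(X) = \frac{5}{4}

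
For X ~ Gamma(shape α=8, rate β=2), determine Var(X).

For X ~ Gamma(shape α=8, rate β=2):
Var(X) = 2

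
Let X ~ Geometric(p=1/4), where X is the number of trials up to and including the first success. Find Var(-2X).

For X ~ Geometric(p=1/4), where X is the number of trials up to and including the first success:
Var(X) = 12
Var(-2X) = (-2)² × Var(X) = 4 × 12 = 48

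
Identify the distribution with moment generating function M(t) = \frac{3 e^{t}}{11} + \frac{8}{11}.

The MGF M(t) = \frac{3 e^{t}}{11} + \frac{8}{11} is the standard form for the Bernoulli distribution.
Comparing with the known MGF formula identifies: Bernoulli(p=3/11)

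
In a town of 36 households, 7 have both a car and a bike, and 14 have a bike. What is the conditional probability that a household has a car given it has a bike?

P(A ∩ B) = 7/36
P(B) = 14/36 = 7/18
P(A|B) = P(A ∩ B) / P(B) = (7/36) / (7/18) = 1/2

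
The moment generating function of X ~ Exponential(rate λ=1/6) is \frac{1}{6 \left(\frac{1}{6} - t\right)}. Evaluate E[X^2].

To find E[X^2], compute M^(2)(0):
M^(1)(t) = \frac{1}{6 \left(\frac{1}{6} - t\right)^{2}}
M^(2)(t) = \frac{1}{3 \left(\frac{1}{6} - t\right)^{3}}
M^(2)(0) = 72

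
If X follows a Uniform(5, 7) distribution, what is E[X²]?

Using the identity E[X²] = Var(X) + (E[X])²:
E[X] = 6
Var(X) = \frac{1}{3}
E[X²] = \frac{1}{3} + (6)²
= \frac{109}{3}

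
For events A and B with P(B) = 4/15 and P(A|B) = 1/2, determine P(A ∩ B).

By definition, P(A|B) = P(A ∩ B) / P(B)
So P(A ∩ B) = P(A|B) × P(B)
= 1/2 × 4/15
= 2/15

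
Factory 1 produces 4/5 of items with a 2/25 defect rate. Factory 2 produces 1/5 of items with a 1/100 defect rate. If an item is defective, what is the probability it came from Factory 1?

Using Bayes' theorem:
P(F1) = 4/5, P(D|F1) = 2/25
P(F2) = 1/5, P(D|F2) = 1/100
P(D) = P(D|F1)P(F1) + P(D|F2)P(F2)
     = \frac{33}{500}
P(F1|D) = P(D|F1)P(F1) / P(D)
= \frac{32}{33}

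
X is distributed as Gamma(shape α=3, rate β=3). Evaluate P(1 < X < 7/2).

P(1 < X < 7/2) = ∫_{1}^{7/2} f(x) dx
where f(x) = \frac{27 x^{2} e^{- 3 x}}{2}
= - \frac{533}{8 e^{\frac{21}{2}}} + \frac{17}{2 e^{3}}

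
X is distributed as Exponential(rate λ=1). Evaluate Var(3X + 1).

For X ~ Exponential(rate λ=1):
Var(X) = 1
Var(3X + 1) = (3)² × Var(X) = 9 × 1 = 9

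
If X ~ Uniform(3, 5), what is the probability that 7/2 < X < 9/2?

P(7/2 < X < 9/2) = ∫_{7/2}^{9/2} f(x) dx
where f(x) = \frac{1}{2}
= \frac{1}{2}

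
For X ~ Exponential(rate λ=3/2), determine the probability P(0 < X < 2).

P(0 < X < 2) = ∫_{0}^{2} f(x) dx
where f(x) = \frac{3 e^{- \frac{3 x}{2}}}{2}
= 1 - e^{-3}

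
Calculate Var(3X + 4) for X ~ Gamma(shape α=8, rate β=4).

For X ~ Gamma(shape α=8, rate β=4):
Var(X) = \frac{1}{2}
Var(3X + 4) = (3)² × Var(X) = 9 × \frac{1}{2} = \frac{9}{2}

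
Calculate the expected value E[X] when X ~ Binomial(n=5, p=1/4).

For X ~ Binomial(n=5, p=1/4), the expected value is:
E[X] = \frac{5}{4}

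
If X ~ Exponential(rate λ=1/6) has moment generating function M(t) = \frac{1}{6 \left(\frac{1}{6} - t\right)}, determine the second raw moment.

To find E[X^2], compute M^(2)(0):
M^(1)(t) = \frac{1}{6 \left(\frac{1}{6} - t\right)^{2}}
M^(2)(t) = \frac{1}{3 \left(\frac{1}{6} - t\right)^{3}}
M^(2)(0) = 72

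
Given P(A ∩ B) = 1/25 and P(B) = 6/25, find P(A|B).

P(A|B) = P(A ∩ B) / P(B)
= (1/25) / (6/25)
= 1/6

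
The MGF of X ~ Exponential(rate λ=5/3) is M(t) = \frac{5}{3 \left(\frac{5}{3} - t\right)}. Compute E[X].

To find E[X], compute M^(1)(0):
M^(1)(t) = \frac{5}{3 \left(\frac{5}{3} - t\right)^{2}}
M^(1)(0) = \frac{3}{5}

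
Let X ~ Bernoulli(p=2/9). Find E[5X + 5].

For X ~ Bernoulli(p=2/9):
E[X] = \frac{2}{9}
E[5X + 5] = 5 × E[X] + 5 = \frac{55}{9}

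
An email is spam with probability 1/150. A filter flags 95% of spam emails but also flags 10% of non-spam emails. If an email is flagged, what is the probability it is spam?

Let D = the rare event, + = positive/flagged.
P(D) = 1/150
P(+|D) = 95/100 = 19/20
P(+|D') = 10/100 = 1/10
P(+) = P(+|D)P(D) + P(+|D')P(D')
     = \frac{19}{20} × \frac{1}{150} + \frac{1}{10} × \frac{149}{150}
     = \frac{317}{3000}
P(D|+) = P(+|D)P(D)/P(+) = \frac{19}{317}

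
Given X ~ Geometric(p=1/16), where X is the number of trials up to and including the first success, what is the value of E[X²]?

Using the identity E[X²] = Var(X) + (E[X])²:
E[X] = 16
Var(X) = 240
E[X²] = 240 + (16)²
= 496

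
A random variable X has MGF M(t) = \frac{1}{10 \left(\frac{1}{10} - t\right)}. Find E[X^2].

To find E[X^2], compute M^(2)(0):
M^(1)(t) = \frac{1}{10 \left(\frac{1}{10} - t\right)^{2}}
M^(2)(t) = \frac{1}{5 \left(\frac{1}{10} - t\right)^{3}}
M^(2)(0) = 200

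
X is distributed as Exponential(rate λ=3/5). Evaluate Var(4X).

For X ~ Exponential(rate λ=3/5):
Var(X) = \frac{25}{9}
Var(4X) = (4)² × Var(X) = 16 × \frac{25}{9} = \frac{400}{9}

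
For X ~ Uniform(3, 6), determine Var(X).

For X ~ Uniform(3, 6):
Var(X) = \frac{3}{4}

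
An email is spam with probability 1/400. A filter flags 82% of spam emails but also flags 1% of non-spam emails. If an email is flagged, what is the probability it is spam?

Let D = the rare event, + = positive/flagged.
P(D) = 1/400
P(+|D) = 82/100 = 41/50
P(+|D') = 1/100
P(+) = P(+|D)P(D) + P(+|D')P(D')
     = \frac{41}{50} × \frac{1}{400} + \frac{1}{100} × \frac{399}{400}
     = \frac{481}{40000}
P(D|+) = P(+|D)P(D)/P(+) = \frac{82}{481}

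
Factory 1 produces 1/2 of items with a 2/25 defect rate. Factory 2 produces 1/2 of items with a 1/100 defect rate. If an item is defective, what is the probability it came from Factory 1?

Using Bayes' theorem:
P(F1) = 1/2, P(D|F1) = 2/25
P(F2) = 1/2, P(D|F2) = 1/100
P(D) = P(D|F1)P(F1) + P(D|F2)P(F2)
     = \frac{9}{200}
P(F1|D) = P(D|F1)P(F1) / P(D)
= \frac{8}{9}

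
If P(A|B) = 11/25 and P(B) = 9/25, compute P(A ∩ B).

By definition, P(A|B) = P(A ∩ B) / P(B)
So P(A ∩ B) = P(A|B) × P(B)
= 11/25 × 9/25
= 99/625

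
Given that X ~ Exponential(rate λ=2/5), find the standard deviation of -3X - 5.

For X ~ Exponential(rate λ=2/5):
Var(X) = \frac{25}{4}
SD(X) = √(Var(X)) = √(\frac{25}{4}) = \frac{5}{2}
SD(-3X - 5) = |-3| × SD(X) = 3 × \frac{5}{2} = \frac{15}{2}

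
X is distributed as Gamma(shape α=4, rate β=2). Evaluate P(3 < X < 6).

P(3 < X < 6) = ∫_{3}^{6} f(x) dx
where f(x) = \frac{8 x^{3} e^{- 2 x}}{3}
= \frac{-373 + 61 e^{6}}{e^{12}}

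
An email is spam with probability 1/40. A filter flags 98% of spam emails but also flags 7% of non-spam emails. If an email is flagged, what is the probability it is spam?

Let D = the rare event, + = positive/flagged.
P(D) = 1/40
P(+|D) = 98/100 = 49/50
P(+|D') = 7/100
P(+) = P(+|D)P(D) + P(+|D')P(D')
     = \frac{49}{50} × \frac{1}{40} + \frac{7}{100} × \frac{39}{40}
     = \frac{371}{4000}
P(D|+) = P(+|D)P(D)/P(+) = \frac{14}{53}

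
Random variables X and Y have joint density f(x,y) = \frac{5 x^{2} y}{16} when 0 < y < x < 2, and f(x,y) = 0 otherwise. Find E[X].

f_X(x) = ∫_0^x \frac{5 x^{2} y}{16} dy = \frac{5 x^{4}}{32}
E[X] = ∫_0^2 x × (\frac{5 x^{4}}{32}) dx = \frac{5}{3}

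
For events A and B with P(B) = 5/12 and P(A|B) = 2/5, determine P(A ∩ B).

By definition, P(A|B) = P(A ∩ B) / P(B)
So P(A ∩ B) = P(A|B) × P(B)
= 2/5 × 5/12
= 1/6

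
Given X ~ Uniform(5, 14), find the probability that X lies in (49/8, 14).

P(49/8 < X < 14) = ∫_{49/8}^{14} f(x) dx
where f(x) = \frac{1}{9}
= \frac{7}{8}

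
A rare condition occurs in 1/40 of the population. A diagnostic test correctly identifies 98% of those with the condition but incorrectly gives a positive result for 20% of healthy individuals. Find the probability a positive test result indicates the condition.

Let D = the rare event, + = positive/flagged.
P(D) = 1/40
P(+|D) = 98/100 = 49/50
P(+|D') = 20/100 = 1/5
P(+) = P(+|D)P(D) + P(+|D')P(D')
     = \frac{49}{50} × \frac{1}{40} + \frac{1}{5} × \frac{39}{40}
     = \frac{439}{2000}
P(D|+) = P(+|D)P(D)/P(+) = \frac{49}{439}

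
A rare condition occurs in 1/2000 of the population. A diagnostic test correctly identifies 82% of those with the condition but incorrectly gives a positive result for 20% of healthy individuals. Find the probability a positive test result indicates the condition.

Let D = the rare event, + = positive/flagged.
P(D) = 1/2000
P(+|D) = 82/100 = 41/50
P(+|D') = 20/100 = 1/5
P(+) = P(+|D)P(D) + P(+|D')P(D')
     = \frac{41}{50} × \frac{1}{2000} + \frac{1}{5} × \frac{1999}{2000}
     = \frac{20031}{100000}
P(D|+) = P(+|D)P(D)/P(+) = \frac{41}{20031}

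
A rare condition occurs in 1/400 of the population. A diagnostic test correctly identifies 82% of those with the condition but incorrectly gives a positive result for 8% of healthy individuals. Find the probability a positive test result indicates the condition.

Let D = the rare event, + = positive/flagged.
P(D) = 1/400
P(+|D) = 82/100 = 41/50
P(+|D') = 8/100 = 2/25
P(+) = P(+|D)P(D) + P(+|D')P(D')
     = \frac{41}{50} × \frac{1}{400} + \frac{2}{25} × \frac{399}{400}
     = \frac{1637}{20000}
P(D|+) = P(+|D)P(D)/P(+) = \frac{41}{1637}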